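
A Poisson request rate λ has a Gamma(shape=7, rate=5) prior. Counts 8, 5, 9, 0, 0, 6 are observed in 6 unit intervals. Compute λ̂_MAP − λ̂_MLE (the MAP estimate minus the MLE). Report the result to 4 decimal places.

Σxᵢ = 28. Posterior is Gamma(35, 11); MAP = (35−1)/11 = 34/11 ≈ 3.09091.
MLE = x̄ = 28/6 ≈ 4.66667.
Difference = 34/11 − 28/6 = -52/33 ≈ -1.5758.

MAP − MLE = -1.5758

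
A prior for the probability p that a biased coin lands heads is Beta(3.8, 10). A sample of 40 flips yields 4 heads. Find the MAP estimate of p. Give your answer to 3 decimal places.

p̂_MAP = 0.131

Prior: Beta(3.8, 10).
Data: 4 successes in 40 trials. The binomial likelihood contributes p^4(1−p)^36, so the posterior is Beta(3.8+4, 10+36) = Beta(7.8, 46).
For Beta(a, b) with a, b > 1 the mode is (a−1)/(a+b−2) = 6.8/51.8 ≈ 0.131.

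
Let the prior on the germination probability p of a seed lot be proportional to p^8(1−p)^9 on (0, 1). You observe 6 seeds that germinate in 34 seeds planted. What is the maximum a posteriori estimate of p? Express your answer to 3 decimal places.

p̂_MAP = 0.275

The prior density ∝ p^8(1−p)^9 is the kernel of Beta(9, 10).
Data: 6 successes in 34 trials. The binomial likelihood contributes p^6(1−p)^28, so the posterior is Beta(9+6, 10+28) = Beta(15, 38).
For Beta(a, b) with a, b > 1 the mode is (a−1)/(a+b−2) = 14/51 ≈ 0.275.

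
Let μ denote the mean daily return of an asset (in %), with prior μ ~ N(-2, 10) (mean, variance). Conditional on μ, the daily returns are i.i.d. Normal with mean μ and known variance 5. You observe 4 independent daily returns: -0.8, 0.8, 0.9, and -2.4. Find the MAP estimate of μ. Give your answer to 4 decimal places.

n = 4; x̄ = ((-0.8) + 0.8 + 0.9 + (-2.4))/4 = -1.5/4 = -0.375.
For a Normal prior and Normal likelihood with known variance, the posterior is Normal; its mode equals its mean, the precision-weighted average.
Prior precision 1/σ₀² = 1/10 = 0.1; data precision n/σ² = 4/5 = 0.8.
μ̂ = (0.1·(-2) + 0.8·(-0.375)) / (0.1 + 0.8) = (-0.5)/0.9 = -5/9 ≈ -0.5556.

μ̂_MAP = -0.5556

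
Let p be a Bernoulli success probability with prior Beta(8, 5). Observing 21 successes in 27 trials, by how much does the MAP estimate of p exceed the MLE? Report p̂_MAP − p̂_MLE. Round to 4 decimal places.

MAP − MLE = -0.0409

Posterior is Beta(29, 11); MAP = (29−1)/(40−2) = 28/38 ≈ 0.73684.
MLE ignores the prior: p̂_MLE = k/n = 21/27 ≈ 0.77778.
Difference = 28/38 − 21/27 = -7/171 ≈ -0.0409.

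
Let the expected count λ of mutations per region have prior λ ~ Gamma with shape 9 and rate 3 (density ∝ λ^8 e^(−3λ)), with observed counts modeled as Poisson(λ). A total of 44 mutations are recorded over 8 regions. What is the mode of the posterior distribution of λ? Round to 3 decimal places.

Σxᵢ = 44, n = 8.
Posterior ∝ λ^8e^(−3λ) · λ^44e^(−8λ) = λ^52e^(−11λ), i.e. Gamma(shape=53, rate=11).
The mode of a Gamma(a, b) with a ≥ 1 (shape–rate) is (a−1)/b = 52/11 ≈ 4.727.

λ̂_MAP = 4.727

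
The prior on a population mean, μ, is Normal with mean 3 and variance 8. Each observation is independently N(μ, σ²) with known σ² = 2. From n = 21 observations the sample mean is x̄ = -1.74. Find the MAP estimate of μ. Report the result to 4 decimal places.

μ̂_MAP = -1.6842

n = 21, x̄ = -1.74.
For a Normal prior and Normal likelihood with known variance, the posterior is Normal; its mode equals its mean, the precision-weighted average.
Prior precision 1/σ₀² = 1/8 = 0.125; data precision n/σ² = 21/2 = 10.5.
μ̂ = (0.125·3 + 10.5·(-1.74)) / (0.125 + 10.5) = (-17.895)/10.625 = -3579/2125 ≈ -1.6842.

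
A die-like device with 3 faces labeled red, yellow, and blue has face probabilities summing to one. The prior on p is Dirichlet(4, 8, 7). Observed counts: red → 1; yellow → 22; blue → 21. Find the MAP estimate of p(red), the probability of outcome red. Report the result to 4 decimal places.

The posterior is Dirichlet(αᵢ + nᵢ) = Dirichlet(5, 30, 28).
For a Dirichlet(a₁,…,a_K) with all aᵢ > 1, the mode has j-th component (aⱼ − 1)/(Σaᵢ − K).
Here Σaᵢ = 63 and K = 3, so p(red) = (5 − 1)/(63 − 3) = 4/60 ≈ 0.0667.

MAP estimate of p(red) = 0.0667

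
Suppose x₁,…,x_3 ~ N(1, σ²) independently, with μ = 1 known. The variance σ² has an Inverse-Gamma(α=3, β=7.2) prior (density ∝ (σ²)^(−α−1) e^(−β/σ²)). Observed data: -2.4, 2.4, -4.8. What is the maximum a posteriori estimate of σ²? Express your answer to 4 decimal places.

Sum of squared deviations about the known mean: SS = (-2.4−1)² + (2.4−1)² + (-4.8−1)² = 47.16.
The Normal likelihood contributes (σ²)^(−n/2) exp(−SS/(2σ²)), so the posterior is Inverse-Gamma(α + n/2, β + SS/2) = Inverse-Gamma(4.5, 30.78).
The mode of Inverse-Gamma(a, b) is b/(a+1) = 30.78/5.5 ≈ 5.5964.

σ̂²_MAP = 5.5964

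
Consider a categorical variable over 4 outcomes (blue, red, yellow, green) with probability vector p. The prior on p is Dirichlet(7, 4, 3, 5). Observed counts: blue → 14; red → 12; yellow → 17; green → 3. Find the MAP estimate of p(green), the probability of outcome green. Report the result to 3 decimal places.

MAP estimate of p(green) = 0.115

The posterior is Dirichlet(αᵢ + nᵢ) = Dirichlet(21, 16, 20, 8).
For a Dirichlet(a₁,…,a_K) with all aᵢ > 1, the mode has j-th component (aⱼ − 1)/(Σaᵢ − K).
Here Σaᵢ = 65 and K = 4, so p(green) = (8 − 1)/(65 − 4) = 7/61 ≈ 0.115.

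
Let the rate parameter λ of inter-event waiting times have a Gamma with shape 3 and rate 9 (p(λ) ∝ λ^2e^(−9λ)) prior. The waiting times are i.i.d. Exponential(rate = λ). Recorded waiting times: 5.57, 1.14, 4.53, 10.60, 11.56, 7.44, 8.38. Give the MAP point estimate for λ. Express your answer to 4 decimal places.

The Exponential(rate=λ) likelihood is ∝ λ^n e^(−λΣtᵢ). Here n = 7 and Σtᵢ = 5.57 + 1.14 + 4.53 + 10.60 + 11.56 + 7.44 + 8.38 = 49.22.
Posterior ∝ λ^2e^(−9λ) · λ^7e^(−49.22λ) = λ^9e^(−58.22λ), i.e. Gamma(10, 58.22).
Mode = (a−1)/b = 9/58.22 ≈ 0.1546.

λ̂_MAP = 0.1546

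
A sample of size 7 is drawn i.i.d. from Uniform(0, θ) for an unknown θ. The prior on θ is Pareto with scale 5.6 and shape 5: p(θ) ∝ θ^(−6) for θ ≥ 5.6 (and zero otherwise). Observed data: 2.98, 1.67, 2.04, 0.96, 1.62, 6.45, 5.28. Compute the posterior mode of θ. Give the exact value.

The Uniform(0, θ) likelihood is θ^(−n) for θ ≥ max(xᵢ), zero otherwise. Here max(xᵢ) = 6.45.
Posterior ∝ θ^(−6) · θ^(−7) = θ^(−13) on θ ≥ max(5.6, 6.45) = 6.45.
This density is strictly decreasing in θ, so the posterior mode lies at the lower boundary of the support.

θ̂_MAP = 6.45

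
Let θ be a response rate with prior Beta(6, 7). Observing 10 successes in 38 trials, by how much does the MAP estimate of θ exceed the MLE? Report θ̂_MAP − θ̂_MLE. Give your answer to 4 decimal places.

MAP − MLE = 0.0430

Posterior is Beta(16, 35); MAP = (16−1)/(51−2) = 15/49 ≈ 0.30612.
MLE ignores the prior: θ̂_MLE = k/n = 10/38 ≈ 0.26316.
Difference = 15/49 − 10/38 = 40/931 ≈ 0.0430.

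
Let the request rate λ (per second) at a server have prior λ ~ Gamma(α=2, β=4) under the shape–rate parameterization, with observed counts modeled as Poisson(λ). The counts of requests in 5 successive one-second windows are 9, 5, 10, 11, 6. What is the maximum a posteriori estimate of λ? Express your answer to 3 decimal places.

Σxᵢ = 9+5+10+11+6 = 41, with n = 5.
Posterior ∝ λe^(−4λ) · λ^41e^(−5λ) = λ^42e^(−9λ), i.e. Gamma(shape=43, rate=9).
The mode of a Gamma(a, b) with a ≥ 1 (shape–rate) is (a−1)/b = 42/9 ≈ 4.667.

λ̂_MAP = 4.667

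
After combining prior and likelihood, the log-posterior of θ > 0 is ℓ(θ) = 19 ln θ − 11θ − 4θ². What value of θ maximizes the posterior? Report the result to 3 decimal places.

ℓ'(θ) = 19/θ − 11 − 8θ. Setting this to zero and multiplying by θ: 8θ² + 11θ − 19 = 0.
θ = (−11 + √(11² + 4·8·19)) / (2·8) = (−11 + √729) / 16 = (−11 + 27)/16 = 1.
ℓ''(θ) = −19/θ² − 8 < 0, confirming a maximum.

θ̂_MAP = 1.000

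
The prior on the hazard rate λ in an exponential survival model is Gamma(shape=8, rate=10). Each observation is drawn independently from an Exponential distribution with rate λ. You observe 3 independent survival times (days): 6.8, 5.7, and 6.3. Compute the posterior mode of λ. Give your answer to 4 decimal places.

λ̂_MAP = 0.3472

The Exponential(rate=λ) likelihood is ∝ λ^n e^(−λΣtᵢ). Here n = 3 and Σtᵢ = 6.8 + 5.7 + 6.3 = 18.8.
Posterior ∝ λ^7e^(−10λ) · λ^3e^(−18.8λ) = λ^10e^(−28.8λ), i.e. Gamma(11, 28.8).
Mode = (a−1)/b = 10/28.8 ≈ 0.3472.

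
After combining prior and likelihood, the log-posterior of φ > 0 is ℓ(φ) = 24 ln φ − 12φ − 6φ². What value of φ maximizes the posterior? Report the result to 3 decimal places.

φ̂_MAP = 1.000

ℓ'(φ) = 24/φ − 12 − 12φ. Setting this to zero and multiplying by φ: 12φ² + 12φ − 24 = 0.
φ = (−12 + √(12² + 4·12·24)) / (2·12) = (−12 + √1296) / 24 = (−12 + 36)/24 = 1.
ℓ''(φ) = −24/φ² − 12 < 0, confirming a maximum.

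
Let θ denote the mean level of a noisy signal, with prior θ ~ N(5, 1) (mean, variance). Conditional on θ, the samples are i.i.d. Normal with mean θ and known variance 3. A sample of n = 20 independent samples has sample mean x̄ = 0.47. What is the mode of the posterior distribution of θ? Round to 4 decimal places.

n = 20, x̄ = 0.47.
For a Normal prior and Normal likelihood with known variance, the posterior is Normal; its mode equals its mean, the precision-weighted average.
Prior precision 1/σ₀² = 1/1 = 1; data precision n/σ² = 20/3.
θ̂ = (1·5 + (20/3)·0.47) / (1 + 20/3) = (122/15)/(23/3) = 122/115 ≈ 1.0609.

θ̂_MAP = 1.0609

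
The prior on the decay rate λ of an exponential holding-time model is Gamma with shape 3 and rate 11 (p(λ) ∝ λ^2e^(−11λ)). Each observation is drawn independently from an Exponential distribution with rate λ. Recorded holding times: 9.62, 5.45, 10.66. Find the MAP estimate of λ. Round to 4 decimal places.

λ̂_MAP = 0.1361

The Exponential(rate=λ) likelihood is ∝ λ^n e^(−λΣtᵢ). Here n = 3 and Σtᵢ = 9.62 + 5.45 + 10.66 = 25.73.
Posterior ∝ λ^2e^(−11λ) · λ^3e^(−25.73λ) = λ^5e^(−36.73λ), i.e. Gamma(6, 36.73).
Mode = (a−1)/b = 5/36.73 ≈ 0.1361.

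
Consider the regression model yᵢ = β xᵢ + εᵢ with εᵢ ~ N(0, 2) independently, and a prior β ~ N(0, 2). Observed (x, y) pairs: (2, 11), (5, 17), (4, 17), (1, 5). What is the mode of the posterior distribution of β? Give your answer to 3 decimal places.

β̂_MAP = 3.830

log p(β | y) = −Σ(yᵢ − βxᵢ)²/(2·2) − β²/(2·2) + const.
Setting the derivative to zero: Σxᵢ(yᵢ − βxᵢ)/2 − β/2 = 0, so β = Σxᵢyᵢ / (Σxᵢ² + σ²/τ²).
Σxᵢyᵢ = 2·11 + 5·17 + 4·17 + 1·5 = 180; Σxᵢ² = 46; σ²/τ² = 1.
β̂_MAP = 180 / (46 + 1) = 180/47 ≈ 3.830.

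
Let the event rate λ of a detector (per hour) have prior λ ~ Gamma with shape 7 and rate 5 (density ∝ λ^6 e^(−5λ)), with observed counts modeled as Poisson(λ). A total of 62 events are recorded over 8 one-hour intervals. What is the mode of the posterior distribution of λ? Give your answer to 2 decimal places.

λ̂_MAP = 5.23

Σxᵢ = 62, n = 8.
Posterior ∝ λ^6e^(−5λ) · λ^62e^(−8λ) = λ^68e^(−13λ), i.e. Gamma(shape=69, rate=13).
The mode of a Gamma(a, b) with a ≥ 1 (shape–rate) is (a−1)/b = 68/13 ≈ 5.23.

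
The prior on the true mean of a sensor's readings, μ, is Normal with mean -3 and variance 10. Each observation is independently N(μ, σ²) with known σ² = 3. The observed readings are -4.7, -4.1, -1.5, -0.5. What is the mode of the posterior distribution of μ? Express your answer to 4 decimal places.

n = 4; x̄ = ((-4.7) + (-4.1) + (-1.5) + (-0.5))/4 = -10.8/4 = -2.7.
For a Normal prior and Normal likelihood with known variance, the posterior is Normal; its mode equals its mean, the precision-weighted average.
Prior precision 1/σ₀² = 1/10 = 0.1; data precision n/σ² = 4/3.
μ̂ = (0.1·(-3) + (4/3)·(-2.7)) / (0.1 + 4/3) = (-3.9)/(43/30) = -117/43 ≈ -2.7209.

μ̂_MAP = -2.7209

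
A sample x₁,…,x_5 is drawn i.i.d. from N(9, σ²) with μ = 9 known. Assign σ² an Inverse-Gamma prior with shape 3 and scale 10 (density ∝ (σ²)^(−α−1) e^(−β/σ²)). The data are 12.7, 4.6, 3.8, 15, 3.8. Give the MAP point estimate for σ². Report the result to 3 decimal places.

σ̂²_MAP = 11.010

Sum of squared deviations about the known mean: SS = (12.7−9)² + (4.6−9)² + (3.8−9)² + (15−9)² + (3.8−9)² = 123.13.
The Normal likelihood contributes (σ²)^(−n/2) exp(−SS/(2σ²)), so the posterior is Inverse-Gamma(α + n/2, β + SS/2) = Inverse-Gamma(5.5, 71.565).
The mode of Inverse-Gamma(a, b) is b/(a+1) = 71.565/6.5 ≈ 11.010.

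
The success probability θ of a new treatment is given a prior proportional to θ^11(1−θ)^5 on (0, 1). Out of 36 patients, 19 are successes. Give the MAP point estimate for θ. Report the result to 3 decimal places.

θ̂_MAP = 0.577

The prior density ∝ θ^11(1−θ)^5 is the kernel of Beta(12, 6).
Data: 19 successes in 36 trials. The binomial likelihood contributes θ^19(1−θ)^17, so the posterior is Beta(12+19, 6+17) = Beta(31, 23).
For Beta(a, b) with a, b > 1 the mode is (a−1)/(a+b−2) = 30/52 ≈ 0.577.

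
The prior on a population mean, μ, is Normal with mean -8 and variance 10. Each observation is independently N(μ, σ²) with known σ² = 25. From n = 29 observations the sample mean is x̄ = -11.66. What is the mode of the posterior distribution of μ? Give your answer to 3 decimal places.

n = 29, x̄ = -11.66.
For a Normal prior and Normal likelihood with known variance, the posterior is Normal; its mode equals its mean, the precision-weighted average.
Prior precision 1/σ₀² = 1/10 = 0.1; data precision n/σ² = 29/25 = 1.16.
μ̂ = (0.1·(-8) + 1.16·(-11.66)) / (0.1 + 1.16) = (-14.3256)/1.26 = -5969/525 ≈ -11.370.

μ̂_MAP = -11.370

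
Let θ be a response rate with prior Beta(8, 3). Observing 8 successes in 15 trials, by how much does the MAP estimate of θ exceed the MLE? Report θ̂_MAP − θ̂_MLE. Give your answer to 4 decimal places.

Posterior is Beta(16, 10); MAP = (16−1)/(26−2) = 15/24 ≈ 0.62500.
MLE ignores the prior: θ̂_MLE = k/n = 8/15 ≈ 0.53333.
Difference = 15/24 − 8/15 = 11/120 ≈ 0.0917.

MAP − MLE = 0.0917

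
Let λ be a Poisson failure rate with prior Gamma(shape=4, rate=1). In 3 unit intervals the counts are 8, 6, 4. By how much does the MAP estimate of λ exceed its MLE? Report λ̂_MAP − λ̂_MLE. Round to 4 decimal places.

MAP − MLE = -0.7500

Σxᵢ = 18. Posterior is Gamma(22, 4); MAP = (22−1)/4 = 21/4 ≈ 5.25000.
MLE = x̄ = 18/3 ≈ 6.00000.
Difference = 21/4 − 18/3 = -3/4 ≈ -0.7500.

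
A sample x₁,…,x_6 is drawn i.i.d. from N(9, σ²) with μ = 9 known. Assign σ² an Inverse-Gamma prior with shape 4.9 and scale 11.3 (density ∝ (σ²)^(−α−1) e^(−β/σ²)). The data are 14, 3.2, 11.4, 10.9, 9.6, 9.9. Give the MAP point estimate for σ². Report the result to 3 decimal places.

Sum of squared deviations about the known mean: SS = (14−9)² + (3.2−9)² + (11.4−9)² + (10.9−9)² + (9.6−9)² + (9.9−9)² = 69.18.
The Normal likelihood contributes (σ²)^(−n/2) exp(−SS/(2σ²)), so the posterior is Inverse-Gamma(α + n/2, β + SS/2) = Inverse-Gamma(7.9, 45.89).
The mode of Inverse-Gamma(a, b) is b/(a+1) = 45.89/8.9 ≈ 5.156.

σ̂²_MAP = 5.156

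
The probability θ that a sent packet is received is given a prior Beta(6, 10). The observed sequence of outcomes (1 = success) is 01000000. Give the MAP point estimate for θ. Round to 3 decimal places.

θ̂_MAP = 0.273

Prior: Beta(6, 10).
Data: 1 success in 8 trials (from the sequence). The binomial likelihood contributes θ(1−θ)^7, so the posterior is Beta(6+1, 10+7) = Beta(7, 17).
For Beta(a, b) with a, b > 1 the mode is (a−1)/(a+b−2) = 6/22 ≈ 0.273.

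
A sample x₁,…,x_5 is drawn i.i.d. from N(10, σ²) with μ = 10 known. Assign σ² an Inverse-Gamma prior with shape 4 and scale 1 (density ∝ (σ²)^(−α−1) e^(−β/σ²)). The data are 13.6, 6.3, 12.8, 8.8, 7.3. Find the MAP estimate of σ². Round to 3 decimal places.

σ̂²_MAP = 3.015

Sum of squared deviations about the known mean: SS = (13.6−10)² + (6.3−10)² + (12.8−10)² + (8.8−10)² + (7.3−10)² = 43.22.
The Normal likelihood contributes (σ²)^(−n/2) exp(−SS/(2σ²)), so the posterior is Inverse-Gamma(α + n/2, β + SS/2) = Inverse-Gamma(6.5, 22.61).
The mode of Inverse-Gamma(a, b) is b/(a+1) = 22.61/7.5 ≈ 3.015.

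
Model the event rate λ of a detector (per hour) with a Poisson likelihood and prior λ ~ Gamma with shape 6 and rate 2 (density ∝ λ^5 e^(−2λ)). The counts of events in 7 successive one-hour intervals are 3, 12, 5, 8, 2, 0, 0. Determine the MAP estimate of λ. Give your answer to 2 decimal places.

Σxᵢ = 3+12+5+8+2+0+0 = 30, with n = 7.
Posterior ∝ λ^5e^(−2λ) · λ^30e^(−7λ) = λ^35e^(−9λ), i.e. Gamma(shape=36, rate=9).
The mode of a Gamma(a, b) with a ≥ 1 (shape–rate) is (a−1)/b = 35/9 ≈ 3.89.

λ̂_MAP = 3.89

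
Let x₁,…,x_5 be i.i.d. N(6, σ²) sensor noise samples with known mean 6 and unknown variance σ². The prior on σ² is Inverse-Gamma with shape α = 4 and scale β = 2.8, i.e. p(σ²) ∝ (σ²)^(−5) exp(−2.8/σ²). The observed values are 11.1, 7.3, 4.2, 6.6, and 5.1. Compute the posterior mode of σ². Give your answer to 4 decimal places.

σ̂²_MAP = 2.5140

Sum of squared deviations about the known mean: SS = (11.1−6)² + (7.3−6)² + (4.2−6)² + (6.6−6)² + (5.1−6)² = 32.11.
The Normal likelihood contributes (σ²)^(−n/2) exp(−SS/(2σ²)), so the posterior is Inverse-Gamma(α + n/2, β + SS/2) = Inverse-Gamma(6.5, 18.855).
The mode of Inverse-Gamma(a, b) is b/(a+1) = 18.855/7.5 ≈ 2.5140.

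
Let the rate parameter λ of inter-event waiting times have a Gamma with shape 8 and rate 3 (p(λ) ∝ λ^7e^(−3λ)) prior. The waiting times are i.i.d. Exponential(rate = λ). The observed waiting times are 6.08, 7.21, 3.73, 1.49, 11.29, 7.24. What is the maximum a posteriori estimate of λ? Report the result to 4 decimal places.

The Exponential(rate=λ) likelihood is ∝ λ^n e^(−λΣtᵢ). Here n = 6 and Σtᵢ = 6.08 + 7.21 + 3.73 + 1.49 + 11.29 + 7.24 = 37.04.
Posterior ∝ λ^7e^(−3λ) · λ^6e^(−37.04λ) = λ^13e^(−40.04λ), i.e. Gamma(14, 40.04).
Mode = (a−1)/b = 13/40.04 ≈ 0.3247.

λ̂_MAP = 0.3247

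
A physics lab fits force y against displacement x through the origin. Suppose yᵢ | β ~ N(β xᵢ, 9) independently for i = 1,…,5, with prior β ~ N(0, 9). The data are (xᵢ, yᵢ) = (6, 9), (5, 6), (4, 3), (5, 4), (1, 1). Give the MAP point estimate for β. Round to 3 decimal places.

log p(β | y) = −Σ(yᵢ − βxᵢ)²/(2·9) − β²/(2·9) + const.
Setting the derivative to zero: Σxᵢ(yᵢ − βxᵢ)/9 − β/9 = 0, so β = Σxᵢyᵢ / (Σxᵢ² + σ²/τ²).
Σxᵢyᵢ = 6·9 + 5·6 + 4·3 + 5·4 + 1·1 = 117; Σxᵢ² = 103; σ²/τ² = 1.
β̂_MAP = 117 / (103 + 1) = 117/104 ≈ 1.125.

β̂_MAP = 1.125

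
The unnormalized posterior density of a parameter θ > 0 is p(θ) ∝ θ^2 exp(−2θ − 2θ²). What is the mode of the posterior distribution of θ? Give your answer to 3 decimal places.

ℓ'(θ) = 2/θ − 2 − 4θ. Setting this to zero and multiplying by θ: 4θ² + 2θ − 2 = 0.
θ = (−2 + √(2² + 4·4·2)) / (2·4) = (−2 + √36) / 8 = (−2 + 6)/8 = 1/2.
ℓ''(θ) = −2/θ² − 4 < 0, confirming a maximum.

θ̂_MAP = 0.500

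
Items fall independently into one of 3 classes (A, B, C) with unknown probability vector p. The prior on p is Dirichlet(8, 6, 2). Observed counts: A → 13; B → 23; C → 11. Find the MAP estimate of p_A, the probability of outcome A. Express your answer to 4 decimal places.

MAP estimate of p_A = 0.3333

The posterior is Dirichlet(αᵢ + nᵢ) = Dirichlet(21, 29, 13).
For a Dirichlet(a₁,…,a_K) with all aᵢ > 1, the mode has j-th component (aⱼ − 1)/(Σaᵢ − K).
Here Σaᵢ = 63 and K = 3, so p_A = (21 − 1)/(63 − 3) = 20/60 ≈ 0.3333.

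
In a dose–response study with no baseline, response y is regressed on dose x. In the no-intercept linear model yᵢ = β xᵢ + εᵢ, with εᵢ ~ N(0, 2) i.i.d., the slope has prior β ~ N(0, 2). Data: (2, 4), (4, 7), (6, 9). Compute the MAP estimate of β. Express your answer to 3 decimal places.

log p(β | y) = −Σ(yᵢ − βxᵢ)²/(2·2) − β²/(2·2) + const.
Setting the derivative to zero: Σxᵢ(yᵢ − βxᵢ)/2 − β/2 = 0, so β = Σxᵢyᵢ / (Σxᵢ² + σ²/τ²).
Σxᵢyᵢ = 2·4 + 4·7 + 6·9 = 90; Σxᵢ² = 56; σ²/τ² = 1.
β̂_MAP = 90 / (56 + 1) = 90/57 ≈ 1.579.

β̂_MAP = 1.579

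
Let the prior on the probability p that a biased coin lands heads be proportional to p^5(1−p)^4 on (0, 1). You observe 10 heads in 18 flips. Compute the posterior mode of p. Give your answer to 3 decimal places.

The prior density ∝ p^5(1−p)^4 is the kernel of Beta(6, 5).
Data: 10 successes in 18 trials. The binomial likelihood contributes p^10(1−p)^8, so the posterior is Beta(6+10, 5+8) = Beta(16, 13).
For Beta(a, b) with a, b > 1 the mode is (a−1)/(a+b−2) = 15/27 ≈ 0.556.

p̂_MAP = 0.556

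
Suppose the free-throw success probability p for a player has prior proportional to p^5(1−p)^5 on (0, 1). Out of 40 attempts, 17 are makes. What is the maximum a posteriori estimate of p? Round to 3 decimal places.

The prior density ∝ p^5(1−p)^5 is the kernel of Beta(6, 6).
Data: 17 successes in 40 trials. The binomial likelihood contributes p^17(1−p)^23, so the posterior is Beta(6+17, 6+23) = Beta(23, 29).
For Beta(a, b) with a, b > 1 the mode is (a−1)/(a+b−2) = 22/50 ≈ 0.440.

p̂_MAP = 0.440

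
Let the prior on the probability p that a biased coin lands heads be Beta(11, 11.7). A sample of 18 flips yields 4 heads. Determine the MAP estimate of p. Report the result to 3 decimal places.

Prior: Beta(11, 11.7).
Data: 4 successes in 18 trials. The binomial likelihood contributes p^4(1−p)^14, so the posterior is Beta(11+4, 11.7+14) = Beta(15, 25.7).
For Beta(a, b) with a, b > 1 the mode is (a−1)/(a+b−2) = 14/38.7 ≈ 0.362.

p̂_MAP = 0.362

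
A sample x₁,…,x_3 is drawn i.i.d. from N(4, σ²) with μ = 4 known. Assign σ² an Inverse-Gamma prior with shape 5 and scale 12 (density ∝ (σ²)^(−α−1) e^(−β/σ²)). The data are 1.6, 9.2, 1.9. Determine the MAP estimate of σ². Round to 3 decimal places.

Sum of squared deviations about the known mean: SS = (1.6−4)² + (9.2−4)² + (1.9−4)² = 37.21.
The Normal likelihood contributes (σ²)^(−n/2) exp(−SS/(2σ²)), so the posterior is Inverse-Gamma(α + n/2, β + SS/2) = Inverse-Gamma(6.5, 30.605).
The mode of Inverse-Gamma(a, b) is b/(a+1) = 30.605/7.5 ≈ 4.081.

σ̂²_MAP = 4.081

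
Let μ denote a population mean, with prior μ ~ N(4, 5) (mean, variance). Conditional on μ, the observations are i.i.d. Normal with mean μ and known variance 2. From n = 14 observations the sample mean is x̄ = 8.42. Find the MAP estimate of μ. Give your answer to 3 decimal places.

μ̂_MAP = 8.297

n = 14, x̄ = 8.42.
For a Normal prior and Normal likelihood with known variance, the posterior is Normal; its mode equals its mean, the precision-weighted average.
Prior precision 1/σ₀² = 1/5 = 0.2; data precision n/σ² = 14/2 = 7.
μ̂ = (0.2·4 + 7·8.42) / (0.2 + 7) = 59.74/7.2 = 2987/360 ≈ 8.297.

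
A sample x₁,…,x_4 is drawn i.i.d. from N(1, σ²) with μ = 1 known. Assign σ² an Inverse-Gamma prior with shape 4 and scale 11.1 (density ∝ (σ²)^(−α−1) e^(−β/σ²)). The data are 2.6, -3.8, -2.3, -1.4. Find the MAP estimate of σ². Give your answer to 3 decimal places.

σ̂²_MAP = 4.604

Sum of squared deviations about the known mean: SS = (2.6−1)² + (-3.8−1)² + (-2.3−1)² + (-1.4−1)² = 42.25.
The Normal likelihood contributes (σ²)^(−n/2) exp(−SS/(2σ²)), so the posterior is Inverse-Gamma(α + n/2, β + SS/2) = Inverse-Gamma(6, 32.225).
The mode of Inverse-Gamma(a, b) is b/(a+1) = 32.225/7 ≈ 4.604.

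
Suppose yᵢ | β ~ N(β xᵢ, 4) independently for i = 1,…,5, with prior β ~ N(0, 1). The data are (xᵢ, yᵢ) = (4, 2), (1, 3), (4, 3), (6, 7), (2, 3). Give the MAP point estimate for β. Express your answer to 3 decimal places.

β̂_MAP = 0.922

log p(β | y) = −Σ(yᵢ − βxᵢ)²/(2·4) − β²/(2·1) + const.
Setting the derivative to zero: Σxᵢ(yᵢ − βxᵢ)/4 − β/1 = 0, so β = Σxᵢyᵢ / (Σxᵢ² + σ²/τ²).
Σxᵢyᵢ = 4·2 + 1·3 + 4·3 + 6·7 + 2·3 = 71; Σxᵢ² = 73; σ²/τ² = 4.
β̂_MAP = 71 / (73 + 4) = 71/77 ≈ 0.922.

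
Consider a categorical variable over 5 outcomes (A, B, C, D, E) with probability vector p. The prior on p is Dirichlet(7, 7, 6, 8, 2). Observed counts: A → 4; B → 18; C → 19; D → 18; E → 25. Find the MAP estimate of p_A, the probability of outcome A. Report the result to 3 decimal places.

The posterior is Dirichlet(αᵢ + nᵢ) = Dirichlet(11, 25, 25, 26, 27).
For a Dirichlet(a₁,…,a_K) with all aᵢ > 1, the mode has j-th component (aⱼ − 1)/(Σaᵢ − K).
Here Σaᵢ = 114 and K = 5, so p_A = (11 − 1)/(114 − 5) = 10/109 ≈ 0.092.

MAP estimate of p_A = 0.092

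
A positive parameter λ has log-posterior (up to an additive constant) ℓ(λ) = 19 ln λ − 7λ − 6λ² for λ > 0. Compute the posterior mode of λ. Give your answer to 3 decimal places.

λ̂_MAP = 1.000

ℓ'(λ) = 19/λ − 7 − 12λ. Setting this to zero and multiplying by λ: 12λ² + 7λ − 19 = 0.
λ = (−7 + √(7² + 4·12·19)) / (2·12) = (−7 + √961) / 24 = (−7 + 31)/24 = 1.
ℓ''(λ) = −19/λ² − 12 < 0, confirming a maximum.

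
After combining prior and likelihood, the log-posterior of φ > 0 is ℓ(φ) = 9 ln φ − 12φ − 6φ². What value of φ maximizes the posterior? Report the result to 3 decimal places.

φ̂_MAP = 0.500

ℓ'(φ) = 9/φ − 12 − 12φ. Setting this to zero and multiplying by φ: 12φ² + 12φ − 9 = 0.
φ = (−12 + √(12² + 4·12·9)) / (2·12) = (−12 + √576) / 24 = (−12 + 24)/24 = 1/2.
ℓ''(φ) = −9/φ² − 12 < 0, confirming a maximum.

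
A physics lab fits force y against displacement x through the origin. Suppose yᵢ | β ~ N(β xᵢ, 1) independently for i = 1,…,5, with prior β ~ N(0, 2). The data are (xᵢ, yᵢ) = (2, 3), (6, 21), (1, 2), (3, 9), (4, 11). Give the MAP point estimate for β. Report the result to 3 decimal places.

β̂_MAP = 3.083

log p(β | y) = −Σ(yᵢ − βxᵢ)²/(2·1) − β²/(2·2) + const.
Setting the derivative to zero: Σxᵢ(yᵢ − βxᵢ)/1 − β/2 = 0, so β = Σxᵢyᵢ / (Σxᵢ² + σ²/τ²).
Σxᵢyᵢ = 2·3 + 6·21 + 1·2 + 3·9 + 4·11 = 205; Σxᵢ² = 66; σ²/τ² = 0.5.
β̂_MAP = 205 / (66 + 0.5) = 205/66.5 ≈ 3.083.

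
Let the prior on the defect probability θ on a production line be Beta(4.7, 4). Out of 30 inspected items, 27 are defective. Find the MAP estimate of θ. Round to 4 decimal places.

Prior: Beta(4.7, 4).
Data: 27 successes in 30 trials. The binomial likelihood contributes θ^27(1−θ)^3, so the posterior is Beta(4.7+27, 4+3) = Beta(31.7, 7).
For Beta(a, b) with a, b > 1 the mode is (a−1)/(a+b−2) = 30.7/36.7 ≈ 0.8365.

θ̂_MAP = 0.8365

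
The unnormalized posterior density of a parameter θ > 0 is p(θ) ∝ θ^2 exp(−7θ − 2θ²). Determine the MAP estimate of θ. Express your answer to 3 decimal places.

θ̂_MAP = 0.250

ℓ'(θ) = 2/θ − 7 − 4θ. Setting this to zero and multiplying by θ: 4θ² + 7θ − 2 = 0.
θ = (−7 + √(7² + 4·4·2)) / (2·4) = (−7 + √81) / 8 = (−7 + 9)/8 = 1/4.
ℓ''(θ) = −2/θ² − 4 < 0, confirming a maximum.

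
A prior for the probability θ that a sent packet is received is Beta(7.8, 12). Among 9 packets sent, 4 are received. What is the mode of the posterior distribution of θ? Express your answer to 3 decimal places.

θ̂_MAP = 0.403

Prior: Beta(7.8, 12).
Data: 4 successes in 9 trials. The binomial likelihood contributes θ^4(1−θ)^5, so the posterior is Beta(7.8+4, 12+5) = Beta(11.8, 17).
For Beta(a, b) with a, b > 1 the mode is (a−1)/(a+b−2) = 10.8/26.8 ≈ 0.403.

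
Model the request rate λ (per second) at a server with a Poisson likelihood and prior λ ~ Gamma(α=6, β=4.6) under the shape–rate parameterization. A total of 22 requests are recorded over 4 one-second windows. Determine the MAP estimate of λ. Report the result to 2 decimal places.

Σxᵢ = 22, n = 4.
Posterior ∝ λ^5e^(−4.6λ) · λ^22e^(−4λ) = λ^27e^(−8.6λ), i.e. Gamma(shape=28, rate=8.6).
The mode of a Gamma(a, b) with a ≥ 1 (shape–rate) is (a−1)/b = 27/8.6 ≈ 3.14.

λ̂_MAP = 3.14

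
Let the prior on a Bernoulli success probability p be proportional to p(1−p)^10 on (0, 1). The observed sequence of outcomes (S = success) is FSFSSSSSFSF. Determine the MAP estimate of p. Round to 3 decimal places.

The prior density ∝ p(1−p)^10 is the kernel of Beta(2, 11).
Data: 7 successes in 11 trials (from the sequence). The binomial likelihood contributes p^7(1−p)^4, so the posterior is Beta(2+7, 11+4) = Beta(9, 15).
For Beta(a, b) with a, b > 1 the mode is (a−1)/(a+b−2) = 8/22 ≈ 0.364.

p̂_MAP = 0.364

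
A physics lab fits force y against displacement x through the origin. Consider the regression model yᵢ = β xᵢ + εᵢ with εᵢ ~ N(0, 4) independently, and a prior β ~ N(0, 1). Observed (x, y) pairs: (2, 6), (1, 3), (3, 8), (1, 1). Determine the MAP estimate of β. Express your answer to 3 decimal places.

log p(β | y) = −Σ(yᵢ − βxᵢ)²/(2·4) − β²/(2·1) + const.
Setting the derivative to zero: Σxᵢ(yᵢ − βxᵢ)/4 − β/1 = 0, so β = Σxᵢyᵢ / (Σxᵢ² + σ²/τ²).
Σxᵢyᵢ = 2·6 + 1·3 + 3·8 + 1·1 = 40; Σxᵢ² = 15; σ²/τ² = 4.
β̂_MAP = 40 / (15 + 4) = 40/19 ≈ 2.105.

β̂_MAP = 2.105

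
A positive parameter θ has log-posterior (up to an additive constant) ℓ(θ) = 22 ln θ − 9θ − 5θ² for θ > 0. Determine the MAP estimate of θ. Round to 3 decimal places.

ℓ'(θ) = 22/θ − 9 − 10θ. Setting this to zero and multiplying by θ: 10θ² + 9θ − 22 = 0.
θ = (−9 + √(9² + 4·10·22)) / (2·10) = (−9 + √961) / 20 = (−9 + 31)/20 = 11/10.
ℓ''(θ) = −22/θ² − 10 < 0, confirming a maximum.

θ̂_MAP = 1.100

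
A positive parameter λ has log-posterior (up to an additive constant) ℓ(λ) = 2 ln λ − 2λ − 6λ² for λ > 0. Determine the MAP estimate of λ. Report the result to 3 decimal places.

λ̂_MAP = 0.333

ℓ'(λ) = 2/λ − 2 − 12λ. Setting this to zero and multiplying by λ: 12λ² + 2λ − 2 = 0.
λ = (−2 + √(2² + 4·12·2)) / (2·12) = (−2 + √100) / 24 = (−2 + 10)/24 = 1/3.
ℓ''(λ) = −2/λ² − 12 < 0, confirming a maximum.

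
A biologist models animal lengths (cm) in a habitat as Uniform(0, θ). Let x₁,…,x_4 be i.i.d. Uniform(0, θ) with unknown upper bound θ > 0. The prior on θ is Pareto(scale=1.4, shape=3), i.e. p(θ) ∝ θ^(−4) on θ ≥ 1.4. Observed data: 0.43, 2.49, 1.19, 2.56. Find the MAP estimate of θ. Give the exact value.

θ̂_MAP = 2.56

The Uniform(0, θ) likelihood is θ^(−n) for θ ≥ max(xᵢ), zero otherwise. Here max(xᵢ) = 2.56.
Posterior ∝ θ^(−4) · θ^(−4) = θ^(−8) on θ ≥ max(1.4, 2.56) = 2.56.
This density is strictly decreasing in θ, so the posterior mode lies at the lower boundary of the support.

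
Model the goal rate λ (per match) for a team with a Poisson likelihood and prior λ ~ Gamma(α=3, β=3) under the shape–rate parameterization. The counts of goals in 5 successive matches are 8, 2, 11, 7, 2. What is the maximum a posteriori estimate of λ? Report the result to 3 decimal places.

λ̂_MAP = 4.000

Σxᵢ = 8+2+11+7+2 = 30, with n = 5.
Posterior ∝ λ^2e^(−3λ) · λ^30e^(−5λ) = λ^32e^(−8λ), i.e. Gamma(shape=33, rate=8).
The mode of a Gamma(a, b) with a ≥ 1 (shape–rate) is (a−1)/b = 32/8 ≈ 4.000.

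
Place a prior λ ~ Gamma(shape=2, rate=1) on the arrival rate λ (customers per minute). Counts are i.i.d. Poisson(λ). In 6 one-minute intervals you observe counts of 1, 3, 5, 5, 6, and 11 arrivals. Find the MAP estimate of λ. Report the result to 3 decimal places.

Σxᵢ = 1+3+5+5+6+11 = 31, with n = 6.
Posterior ∝ λe^(−1λ) · λ^31e^(−6λ) = λ^32e^(−7λ), i.e. Gamma(shape=33, rate=7).
The mode of a Gamma(a, b) with a ≥ 1 (shape–rate) is (a−1)/b = 32/7 ≈ 4.571.

λ̂_MAP = 4.571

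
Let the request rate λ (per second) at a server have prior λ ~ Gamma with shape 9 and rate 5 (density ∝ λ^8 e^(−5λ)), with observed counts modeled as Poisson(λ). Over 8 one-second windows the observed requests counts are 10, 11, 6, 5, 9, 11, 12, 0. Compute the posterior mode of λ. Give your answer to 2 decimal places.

Σxᵢ = 10+11+6+5+9+11+12+0 = 64, with n = 8.
Posterior ∝ λ^8e^(−5λ) · λ^64e^(−8λ) = λ^72e^(−13λ), i.e. Gamma(shape=73, rate=13).
The mode of a Gamma(a, b) with a ≥ 1 (shape–rate) is (a−1)/b = 72/13 ≈ 5.54.

λ̂_MAP = 5.54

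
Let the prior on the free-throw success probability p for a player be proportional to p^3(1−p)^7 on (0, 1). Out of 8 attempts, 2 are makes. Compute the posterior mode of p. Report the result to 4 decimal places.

The prior density ∝ p^3(1−p)^7 is the kernel of Beta(4, 8).
Data: 2 successes in 8 trials. The binomial likelihood contributes p^2(1−p)^6, so the posterior is Beta(4+2, 8+6) = Beta(6, 14).
For Beta(a, b) with a, b > 1 the mode is (a−1)/(a+b−2) = 5/18 ≈ 0.2778.

p̂_MAP = 0.2778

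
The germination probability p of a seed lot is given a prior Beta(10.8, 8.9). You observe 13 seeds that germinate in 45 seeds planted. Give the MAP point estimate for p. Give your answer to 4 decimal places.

Prior: Beta(10.8, 8.9).
Data: 13 successes in 45 trials. The binomial likelihood contributes p^13(1−p)^32, so the posterior is Beta(10.8+13, 8.9+32) = Beta(23.8, 40.9).
For Beta(a, b) with a, b > 1 the mode is (a−1)/(a+b−2) = 22.8/62.7 ≈ 0.3636.

p̂_MAP = 0.3636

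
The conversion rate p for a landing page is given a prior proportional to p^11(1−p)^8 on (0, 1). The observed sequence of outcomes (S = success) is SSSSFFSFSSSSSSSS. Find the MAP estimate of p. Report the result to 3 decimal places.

The prior density ∝ p^11(1−p)^8 is the kernel of Beta(12, 9).
Data: 13 successes in 16 trials (from the sequence). The binomial likelihood contributes p^13(1−p)^3, so the posterior is Beta(12+13, 9+3) = Beta(25, 12).
For Beta(a, b) with a, b > 1 the mode is (a−1)/(a+b−2) = 24/35 ≈ 0.686.

p̂_MAP = 0.686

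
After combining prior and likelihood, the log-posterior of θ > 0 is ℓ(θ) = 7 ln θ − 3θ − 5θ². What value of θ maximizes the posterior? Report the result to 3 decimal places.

θ̂_MAP = 0.700

ℓ'(θ) = 7/θ − 3 − 10θ. Setting this to zero and multiplying by θ: 10θ² + 3θ − 7 = 0.
θ = (−3 + √(3² + 4·10·7)) / (2·10) = (−3 + √289) / 20 = (−3 + 17)/20 = 7/10.
ℓ''(θ) = −7/θ² − 10 < 0, confirming a maximum.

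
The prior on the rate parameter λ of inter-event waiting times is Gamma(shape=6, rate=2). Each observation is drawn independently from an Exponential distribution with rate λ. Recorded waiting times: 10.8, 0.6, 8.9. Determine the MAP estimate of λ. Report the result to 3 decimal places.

λ̂_MAP = 0.359

The Exponential(rate=λ) likelihood is ∝ λ^n e^(−λΣtᵢ). Here n = 3 and Σtᵢ = 10.8 + 0.6 + 8.9 = 20.3.
Posterior ∝ λ^5e^(−2λ) · λ^3e^(−20.3λ) = λ^8e^(−22.3λ), i.e. Gamma(9, 22.3).
Mode = (a−1)/b = 8/22.3 ≈ 0.359.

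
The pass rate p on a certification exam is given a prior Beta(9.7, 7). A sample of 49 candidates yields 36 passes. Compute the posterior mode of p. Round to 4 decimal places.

p̂_MAP = 0.7017

Prior: Beta(9.7, 7).
Data: 36 successes in 49 trials. The binomial likelihood contributes p^36(1−p)^13, so the posterior is Beta(9.7+36, 7+13) = Beta(45.7, 20).
For Beta(a, b) with a, b > 1 the mode is (a−1)/(a+b−2) = 44.7/63.7 ≈ 0.7017.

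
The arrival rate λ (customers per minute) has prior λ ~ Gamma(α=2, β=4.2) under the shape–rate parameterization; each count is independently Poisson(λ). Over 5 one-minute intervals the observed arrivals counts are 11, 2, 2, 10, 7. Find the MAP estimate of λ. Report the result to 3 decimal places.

λ̂_MAP = 3.587

Σxᵢ = 11+2+2+10+7 = 32, with n = 5.
Posterior ∝ λe^(−4.2λ) · λ^32e^(−5λ) = λ^33e^(−9.2λ), i.e. Gamma(shape=34, rate=9.2).
The mode of a Gamma(a, b) with a ≥ 1 (shape–rate) is (a−1)/b = 33/9.2 ≈ 3.587.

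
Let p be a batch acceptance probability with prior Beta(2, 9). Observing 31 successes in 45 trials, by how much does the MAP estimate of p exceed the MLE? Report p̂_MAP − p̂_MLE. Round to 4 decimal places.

MAP − MLE = -0.0963

Posterior is Beta(33, 23); MAP = (33−1)/(56−2) = 32/54 ≈ 0.59259.
MLE ignores the prior: p̂_MLE = k/n = 31/45 ≈ 0.68889.
Difference = 32/54 − 31/45 = -13/135 ≈ -0.0963.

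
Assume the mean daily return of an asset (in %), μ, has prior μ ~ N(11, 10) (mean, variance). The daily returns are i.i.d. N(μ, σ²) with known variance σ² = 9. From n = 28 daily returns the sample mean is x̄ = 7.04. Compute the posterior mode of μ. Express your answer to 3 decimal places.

μ̂_MAP = 7.163

n = 28, x̄ = 7.04.
For a Normal prior and Normal likelihood with known variance, the posterior is Normal; its mode equals its mean, the precision-weighted average.
Prior precision 1/σ₀² = 1/10 = 0.1; data precision n/σ² = 28/9.
μ̂ = (0.1·11 + (28/9)·7.04) / (0.1 + 28/9) = (10351/450)/(289/90) = 10351/1445 ≈ 7.163.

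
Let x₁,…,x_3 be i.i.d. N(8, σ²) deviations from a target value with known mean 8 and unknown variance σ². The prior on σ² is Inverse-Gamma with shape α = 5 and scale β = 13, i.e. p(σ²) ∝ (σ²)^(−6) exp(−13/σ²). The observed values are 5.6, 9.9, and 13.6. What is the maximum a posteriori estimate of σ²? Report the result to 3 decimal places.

Sum of squared deviations about the known mean: SS = (5.6−8)² + (9.9−8)² + (13.6−8)² = 40.73.
The Normal likelihood contributes (σ²)^(−n/2) exp(−SS/(2σ²)), so the posterior is Inverse-Gamma(α + n/2, β + SS/2) = Inverse-Gamma(6.5, 33.365).
The mode of Inverse-Gamma(a, b) is b/(a+1) = 33.365/7.5 ≈ 4.449.

σ̂²_MAP = 4.449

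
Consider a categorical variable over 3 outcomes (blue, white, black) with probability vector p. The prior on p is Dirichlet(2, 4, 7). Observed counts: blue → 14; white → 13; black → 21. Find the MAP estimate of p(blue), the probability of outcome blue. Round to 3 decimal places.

MAP estimate of p(blue) = 0.259

The posterior is Dirichlet(αᵢ + nᵢ) = Dirichlet(16, 17, 28).
For a Dirichlet(a₁,…,a_K) with all aᵢ > 1, the mode has j-th component (aⱼ − 1)/(Σaᵢ − K).
Here Σaᵢ = 61 and K = 3, so p(blue) = (16 − 1)/(61 − 3) = 15/58 ≈ 0.259.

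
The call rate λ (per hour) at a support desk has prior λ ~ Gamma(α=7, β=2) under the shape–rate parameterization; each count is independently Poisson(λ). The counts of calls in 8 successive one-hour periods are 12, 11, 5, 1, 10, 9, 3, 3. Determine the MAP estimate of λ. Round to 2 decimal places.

Σxᵢ = 12+11+5+1+10+9+3+3 = 54, with n = 8.
Posterior ∝ λ^6e^(−2λ) · λ^54e^(−8λ) = λ^60e^(−10λ), i.e. Gamma(shape=61, rate=10).
The mode of a Gamma(a, b) with a ≥ 1 (shape–rate) is (a−1)/b = 60/10 ≈ 6.00.

λ̂_MAP = 6.00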